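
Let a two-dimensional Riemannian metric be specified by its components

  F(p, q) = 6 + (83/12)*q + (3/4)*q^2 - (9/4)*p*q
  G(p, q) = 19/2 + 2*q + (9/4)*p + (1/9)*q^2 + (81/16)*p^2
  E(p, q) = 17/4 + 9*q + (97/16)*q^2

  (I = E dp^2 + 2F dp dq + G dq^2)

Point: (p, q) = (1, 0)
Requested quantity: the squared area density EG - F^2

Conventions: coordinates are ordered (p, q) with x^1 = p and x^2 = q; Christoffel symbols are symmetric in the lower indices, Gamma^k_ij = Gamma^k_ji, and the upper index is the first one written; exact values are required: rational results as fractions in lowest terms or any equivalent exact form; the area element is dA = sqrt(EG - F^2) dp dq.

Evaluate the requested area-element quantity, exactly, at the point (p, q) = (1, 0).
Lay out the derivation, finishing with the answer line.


E = 17/4, F = 6, G = 269/16; EG - F^2 = 2269/64

Answer: EG - F^2 = 2269/64


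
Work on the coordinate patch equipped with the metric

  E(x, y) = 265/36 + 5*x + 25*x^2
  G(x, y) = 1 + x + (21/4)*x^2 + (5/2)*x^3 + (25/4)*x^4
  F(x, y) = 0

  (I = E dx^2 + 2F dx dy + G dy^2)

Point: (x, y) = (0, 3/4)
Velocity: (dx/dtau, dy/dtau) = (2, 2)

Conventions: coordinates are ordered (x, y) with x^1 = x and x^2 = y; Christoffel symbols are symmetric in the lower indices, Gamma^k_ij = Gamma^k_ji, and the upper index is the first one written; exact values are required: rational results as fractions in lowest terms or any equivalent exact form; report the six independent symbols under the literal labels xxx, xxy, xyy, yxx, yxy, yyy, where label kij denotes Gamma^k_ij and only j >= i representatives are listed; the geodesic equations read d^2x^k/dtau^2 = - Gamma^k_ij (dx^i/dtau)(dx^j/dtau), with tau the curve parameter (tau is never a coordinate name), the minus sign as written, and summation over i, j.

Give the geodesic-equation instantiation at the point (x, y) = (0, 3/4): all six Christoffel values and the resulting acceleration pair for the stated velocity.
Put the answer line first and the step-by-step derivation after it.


Answer: Gamma_xxx = 18/53, Gamma_xxy = 0, Gamma_xyy = -18/265, Gamma_yxx = 0, Gamma_yxy = 1/2, Gamma_yyy = 0; accelerations (d^2x/dtau^2, d^2y/dtau^2) = (-288/265, -4)

E = 265/36, F = 0, G = 1 at the point
E_x = 5, E_y = 0, F_x = 0, F_y = 0, G_x = 1, G_y = 0
EG - F^2 = 265/36;  g^inv = (36/265) * [[1, 0], [0, 265/36]]
first-kind symbols [ij,l] = (1/2)(d_i g_jl + d_j g_il - d_l g_ij): [xx,x] = E_x/2 = 5/2, [xx,y] = F_x - E_y/2 = 0, [xy,x] = E_y/2 = 0, [xy,y] = G_x/2 = 1/2, [yy,x] = F_y - G_x/2 = -1/2, [yy,y] = G_y/2 = 0
Gamma^x_ij = (G*[ij,x] - F*[ij,y])/(EG - F^2), Gamma^y_ij = (E*[ij,y] - F*[ij,x])/(EG - F^2)
Gamma_xxx = 18/53, Gamma_xxy = 0, Gamma_xyy = -18/265, Gamma_yxx = 0, Gamma_yxy = 1/2, Gamma_yyy = 0
d^2x/dtau^2 = -(Gamma_xxx*(2)^2 + 2*Gamma_xxy*(2)*(2) + Gamma_xyy*(2)^2) = -288/265
d^2y/dtau^2 = -(Gamma_yxx*(2)^2 + 2*Gamma_yxy*(2)*(2) + Gamma_yyy*(2)^2) = -4


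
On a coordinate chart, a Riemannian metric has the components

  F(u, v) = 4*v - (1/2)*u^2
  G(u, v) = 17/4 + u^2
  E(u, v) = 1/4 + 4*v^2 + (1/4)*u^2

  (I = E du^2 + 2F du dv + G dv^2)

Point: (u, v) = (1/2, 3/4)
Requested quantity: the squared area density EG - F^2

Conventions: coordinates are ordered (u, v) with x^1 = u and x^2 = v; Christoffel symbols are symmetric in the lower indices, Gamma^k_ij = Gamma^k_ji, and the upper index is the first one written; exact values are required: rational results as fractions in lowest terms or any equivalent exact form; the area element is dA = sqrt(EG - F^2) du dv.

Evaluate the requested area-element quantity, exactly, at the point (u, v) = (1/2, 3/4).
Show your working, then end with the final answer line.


E = 41/16, F = 23/8, G = 9/2; EG - F^2 = 209/64

Answer: EG - F^2 = 209/64


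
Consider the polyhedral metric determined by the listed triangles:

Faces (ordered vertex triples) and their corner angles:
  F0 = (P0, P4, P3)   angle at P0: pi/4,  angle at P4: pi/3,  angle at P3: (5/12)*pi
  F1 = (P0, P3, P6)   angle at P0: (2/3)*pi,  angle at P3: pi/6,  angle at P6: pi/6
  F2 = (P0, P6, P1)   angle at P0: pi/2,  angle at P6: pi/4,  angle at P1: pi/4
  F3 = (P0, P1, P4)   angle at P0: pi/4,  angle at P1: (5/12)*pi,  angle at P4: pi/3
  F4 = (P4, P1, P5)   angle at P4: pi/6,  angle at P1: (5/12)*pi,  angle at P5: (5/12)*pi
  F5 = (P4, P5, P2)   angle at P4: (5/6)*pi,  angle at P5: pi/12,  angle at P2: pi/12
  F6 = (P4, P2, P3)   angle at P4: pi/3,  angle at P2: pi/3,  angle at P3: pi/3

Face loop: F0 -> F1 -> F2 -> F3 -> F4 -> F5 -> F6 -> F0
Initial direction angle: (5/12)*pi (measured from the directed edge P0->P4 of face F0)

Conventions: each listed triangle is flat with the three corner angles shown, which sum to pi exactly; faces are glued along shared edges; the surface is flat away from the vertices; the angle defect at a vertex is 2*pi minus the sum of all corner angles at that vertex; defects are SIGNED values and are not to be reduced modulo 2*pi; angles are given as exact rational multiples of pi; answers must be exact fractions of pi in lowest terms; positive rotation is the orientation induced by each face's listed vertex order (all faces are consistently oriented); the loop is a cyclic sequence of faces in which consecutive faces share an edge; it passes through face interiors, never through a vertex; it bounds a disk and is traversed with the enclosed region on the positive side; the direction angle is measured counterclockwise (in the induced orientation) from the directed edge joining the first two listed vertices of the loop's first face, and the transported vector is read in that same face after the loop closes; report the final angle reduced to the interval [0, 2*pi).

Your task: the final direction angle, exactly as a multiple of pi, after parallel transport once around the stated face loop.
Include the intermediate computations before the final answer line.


enclosed vertex P0: corner angles sum to (5/3)*pi, defect = 2*pi - (5/3)*pi = pi/3
enclosed vertex P4: corner angles sum to 2*pi, defect = 2*pi - 2*pi = 0
the final direction is the initial angle plus the enclosed defects, taken mod 2*pi in the induced orientation
final angle = (5/12)*pi + pi/3 = (3/4)*pi (mod 2*pi)

Answer: final direction angle = (3/4)*pi


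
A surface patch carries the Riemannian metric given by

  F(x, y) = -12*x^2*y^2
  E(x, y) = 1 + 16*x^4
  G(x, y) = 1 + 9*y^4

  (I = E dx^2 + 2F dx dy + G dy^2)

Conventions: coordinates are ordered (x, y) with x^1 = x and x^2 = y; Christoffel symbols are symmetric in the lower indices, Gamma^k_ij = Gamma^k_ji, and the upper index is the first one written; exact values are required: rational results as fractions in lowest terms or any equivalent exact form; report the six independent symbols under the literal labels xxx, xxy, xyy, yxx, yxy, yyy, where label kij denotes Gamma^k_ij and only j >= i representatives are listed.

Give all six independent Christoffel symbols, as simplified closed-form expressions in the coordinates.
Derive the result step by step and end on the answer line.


E = 1 + 16*x^4; F = -12*x^2*y^2; G = 1 + 9*y^4
Gamma^k_ij = (1/2) g^{kl} (d_i g_jl + d_j g_il - d_l g_ij), with g^inv = (1/(EG-F^2)) [[G, -F], [-F, E]]
first partials: E_x = 64*x^3, E_y = 0, F_x = -24*x*y^2, F_y = -24*x^2*y, G_x = 0, G_y = 36*y^3
D = EG - F^2 = 1 + 9*y^4 + 16*x^4
expanded: Gamma^x_xx = (G E_x - 2F F_x + F E_y)/(2D), Gamma^x_xy = (G E_y - F G_x)/(2D), Gamma^x_yy = (2G F_y - G G_x - F G_y)/(2D), Gamma^y_xx = (2E F_x - E E_y - F E_x)/(2D), Gamma^y_xy = (E G_x - F E_y)/(2D), Gamma^y_yy = (E G_y - 2F F_y + F G_x)/(2D); substitute and cancel common factors

Answer: Gamma_xxx = 32*x^3/(16*x^4 + 9*y^4 + 1), Gamma_xxy = 0, Gamma_xyy = -24*x^2*y/(16*x^4 + 9*y^4 + 1), Gamma_yxx = -24*x*y^2/(16*x^4 + 9*y^4 + 1), Gamma_yxy = 0, Gamma_yyy = 18*y^3/(16*x^4 + 9*y^4 + 1)


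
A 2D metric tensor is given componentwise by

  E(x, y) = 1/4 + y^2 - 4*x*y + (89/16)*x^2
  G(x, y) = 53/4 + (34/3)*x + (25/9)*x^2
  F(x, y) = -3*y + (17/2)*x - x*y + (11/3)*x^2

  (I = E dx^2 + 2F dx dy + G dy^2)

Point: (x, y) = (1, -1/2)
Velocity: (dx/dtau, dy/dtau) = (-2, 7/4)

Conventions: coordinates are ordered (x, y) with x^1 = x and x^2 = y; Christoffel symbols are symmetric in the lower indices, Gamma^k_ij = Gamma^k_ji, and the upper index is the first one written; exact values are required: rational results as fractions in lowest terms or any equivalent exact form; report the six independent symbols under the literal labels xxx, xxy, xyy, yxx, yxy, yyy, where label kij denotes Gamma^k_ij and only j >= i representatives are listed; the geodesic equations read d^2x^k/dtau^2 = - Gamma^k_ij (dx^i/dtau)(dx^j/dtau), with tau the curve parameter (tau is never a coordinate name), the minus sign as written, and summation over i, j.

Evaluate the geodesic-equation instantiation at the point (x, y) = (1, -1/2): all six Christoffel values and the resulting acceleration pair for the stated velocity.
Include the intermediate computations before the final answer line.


E = 129/16, F = 85/6, G = 985/36 at the point
E_x = 105/8, E_y = -5, F_x = 49/3, F_y = -4, G_x = 152/9, G_y = 0
EG - F^2 = 11465/576;  g^inv = (576/11465) * [[985/36, -85/6], [-85/6, 129/16]]
first-kind symbols [ij,l] = (1/2)(d_i g_jl + d_j g_il - d_l g_ij): [xx,x] = E_x/2 = 105/16, [xx,y] = F_x - E_y/2 = 113/6, [xy,x] = E_y/2 = -5/2, [xy,y] = G_x/2 = 76/9, [yy,x] = F_y - G_x/2 = -112/9, [yy,y] = G_y/2 = 0
Gamma^x_ij = (G*[ij,x] - F*[ij,y])/(EG - F^2), Gamma^y_ij = (E*[ij,y] - F*[ij,x])/(EG - F^2)
Gamma_xxx = -10051/2293, Gamma_xxy = -64984/6879, Gamma_xyy = -353024/20637, Gamma_yxx = 33912/11465, Gamma_yxy = 59616/11465, Gamma_yyy = 60928/6879
d^2x/dtau^2 = -(Gamma_xxx*(-2)^2 + 2*Gamma_xxy*(-2)*(7/4) + Gamma_xyy*(7/4)^2) = 78308/20637
d^2y/dtau^2 = -(Gamma_yxx*(-2)^2 + 2*Gamma_yxy*(-2)*(7/4) + Gamma_yyy*(7/4)^2) = -87968/34395

Answer: Gamma_xxx = -10051/2293, Gamma_xxy = -64984/6879, Gamma_xyy = -353024/20637, Gamma_yxx = 33912/11465, Gamma_yxy = 59616/11465, Gamma_yyy = 60928/6879; accelerations (d^2x/dtau^2, d^2y/dtau^2) = (78308/20637, -87968/34395)


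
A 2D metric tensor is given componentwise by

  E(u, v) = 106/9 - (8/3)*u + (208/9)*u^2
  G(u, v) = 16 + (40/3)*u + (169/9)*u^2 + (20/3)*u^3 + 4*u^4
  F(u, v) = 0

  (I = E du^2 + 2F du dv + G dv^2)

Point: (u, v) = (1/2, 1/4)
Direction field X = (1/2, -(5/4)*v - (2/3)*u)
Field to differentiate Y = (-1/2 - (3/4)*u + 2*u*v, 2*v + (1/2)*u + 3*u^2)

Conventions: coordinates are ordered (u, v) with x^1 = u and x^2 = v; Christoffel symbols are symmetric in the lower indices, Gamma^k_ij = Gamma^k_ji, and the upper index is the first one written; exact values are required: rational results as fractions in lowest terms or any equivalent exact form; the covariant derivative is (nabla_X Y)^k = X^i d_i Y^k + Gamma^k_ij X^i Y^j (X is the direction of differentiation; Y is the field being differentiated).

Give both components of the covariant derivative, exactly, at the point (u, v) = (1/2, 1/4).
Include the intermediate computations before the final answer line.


E = 146/9, F = 0, G = 256/9 at the point
E_u = 184/9, E_v = 0, F_u = 0, F_v = 0, G_u = 352/9, G_v = 0
EG - F^2 = 37376/81;  g^inv = (81/37376) * [[256/9, 0], [0, 146/9]]
first-kind symbols [ij,l] = (1/2)(d_i g_jl + d_j g_il - d_l g_ij): [uu,u] = E_u/2 = 92/9, [uu,v] = F_u - E_v/2 = 0, [uv,u] = E_v/2 = 0, [uv,v] = G_u/2 = 176/9, [vv,u] = F_v - G_u/2 = -176/9, [vv,v] = G_v/2 = 0
Gamma^u_ij = (G*[ij,u] - F*[ij,v])/(EG - F^2), Gamma^v_ij = (E*[ij,v] - F*[ij,u])/(EG - F^2)
Gamma_uuu = 46/73, Gamma_uuv = 0, Gamma_uvv = -88/73, Gamma_vuu = 0, Gamma_vuv = 11/16, Gamma_vvv = 0
X = (1/2, -31/48), Y = (-5/8, 3/2) at the point

Answer: (nabla_X Y)^u = 701/3504, (nabla_X Y)^v = 2563/2048


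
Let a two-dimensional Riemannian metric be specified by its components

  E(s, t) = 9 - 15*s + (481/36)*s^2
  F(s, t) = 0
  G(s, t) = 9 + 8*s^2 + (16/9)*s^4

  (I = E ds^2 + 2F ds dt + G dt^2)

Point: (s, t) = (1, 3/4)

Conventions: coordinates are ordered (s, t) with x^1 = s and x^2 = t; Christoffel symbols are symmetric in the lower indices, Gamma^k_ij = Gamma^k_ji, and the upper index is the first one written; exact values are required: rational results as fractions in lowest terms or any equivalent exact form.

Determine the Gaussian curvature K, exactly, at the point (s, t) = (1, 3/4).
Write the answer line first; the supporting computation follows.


Answer: K = -15552/912925

E = 265/36, F = 0, G = 169/9, EG - F^2 = 44785/324 at the point
E_s = 211/18, E_t = 0, F_s = 0, F_t = 0, G_s = 208/9, G_t = 0
E_tt = 0, F_st = 0, G_ss = 112/3
Compute both Brioschi determinants and normalise by (EG - F^2)^2.
M1 = [[-E_tt/2 + F_st - G_ss/2, E_s/2, F_s - E_t/2], [F_t - G_s/2, E, F], [G_t/2, F, G]] = [[-56/3, 211/36, 0], [-104/9, 265/36, 0], [0, 0, 169/9]]; det M1 = -953836/729
M2 = [[0, E_t/2, G_s/2], [E_t/2, E, F], [G_s/2, F, G]] = [[0, 0, 104/9], [0, 265/36, 0], [104/9, 0, 169/9]]; det M2 = -716560/729
det M1 - det M2 = -8788/27; K = -8788/27 / (44785/324)^2 = -15552/912925


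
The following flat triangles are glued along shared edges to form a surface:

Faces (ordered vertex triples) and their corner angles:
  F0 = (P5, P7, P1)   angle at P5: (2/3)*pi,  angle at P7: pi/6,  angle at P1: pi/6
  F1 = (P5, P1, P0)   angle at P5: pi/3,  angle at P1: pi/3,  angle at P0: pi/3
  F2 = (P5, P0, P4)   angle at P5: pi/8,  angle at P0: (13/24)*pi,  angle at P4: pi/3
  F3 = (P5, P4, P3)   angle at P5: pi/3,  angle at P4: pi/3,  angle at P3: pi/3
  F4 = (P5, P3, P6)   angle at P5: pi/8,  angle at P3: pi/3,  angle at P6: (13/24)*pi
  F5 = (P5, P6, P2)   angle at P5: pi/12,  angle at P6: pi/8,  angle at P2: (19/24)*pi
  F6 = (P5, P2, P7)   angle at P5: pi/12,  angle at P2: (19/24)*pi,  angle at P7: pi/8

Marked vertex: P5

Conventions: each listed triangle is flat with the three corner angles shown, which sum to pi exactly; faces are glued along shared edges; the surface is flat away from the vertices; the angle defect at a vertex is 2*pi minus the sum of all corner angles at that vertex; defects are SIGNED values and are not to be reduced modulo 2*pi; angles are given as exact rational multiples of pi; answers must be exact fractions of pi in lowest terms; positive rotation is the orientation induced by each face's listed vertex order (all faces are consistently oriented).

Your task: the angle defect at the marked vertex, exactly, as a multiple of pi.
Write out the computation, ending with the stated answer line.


Sum of corner angles at P5: (7/4)*pi
defect = 2*pi - (7/4)*pi

Answer: defect(P5) = pi/4


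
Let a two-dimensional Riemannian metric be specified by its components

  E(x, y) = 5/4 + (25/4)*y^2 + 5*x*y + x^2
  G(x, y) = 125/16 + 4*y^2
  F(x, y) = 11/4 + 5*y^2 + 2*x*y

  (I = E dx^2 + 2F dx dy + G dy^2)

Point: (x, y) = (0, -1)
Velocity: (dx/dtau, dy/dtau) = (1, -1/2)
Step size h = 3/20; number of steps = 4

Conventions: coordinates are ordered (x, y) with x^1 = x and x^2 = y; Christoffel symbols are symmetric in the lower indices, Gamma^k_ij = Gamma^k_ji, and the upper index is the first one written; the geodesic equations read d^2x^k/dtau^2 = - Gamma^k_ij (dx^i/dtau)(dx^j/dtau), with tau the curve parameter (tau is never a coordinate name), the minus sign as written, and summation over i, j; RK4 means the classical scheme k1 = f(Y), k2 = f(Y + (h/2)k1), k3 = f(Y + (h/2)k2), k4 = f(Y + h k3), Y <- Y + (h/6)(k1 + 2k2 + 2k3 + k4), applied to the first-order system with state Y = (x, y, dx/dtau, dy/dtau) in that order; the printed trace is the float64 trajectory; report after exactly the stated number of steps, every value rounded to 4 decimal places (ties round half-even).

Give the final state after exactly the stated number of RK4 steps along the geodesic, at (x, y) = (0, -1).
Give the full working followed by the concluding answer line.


f(Y) = (dx/dtau, dy/dtau, -Gamma^x_ij Y'^i Y'^j, -Gamma^y_ij Y'^i Y'^j) with the Gammas evaluated at the stage position; h = 0.150000; intermediate values shown to 6 dp
step 0: x = 0.0000, y = -1.0000, dx/dtau = 1.0000, dy/dtau = -0.5000
step 1:
  k1: at (x, y) = (0.000000, -1.000000), (dx/dtau, dy/dtau) = (1.000000, -0.500000); Gamma_xxx = -2.189485, Gamma_xxy = -2.587623, Gamma_xyy = -3.053669, Gamma_yxx = 1.796276, Gamma_yxy = 1.697700, Gamma_yyy = 1.664841; k1 = (1.000000, -0.500000, 0.365279, -0.514786)
  k2: at (x, y) = (0.075000, -1.037500), (dx/dtau, dy/dtau) = (1.027396, -0.538609); Gamma_xxx = -2.260234, Gamma_xxy = -2.686538, Gamma_xyy = -3.197023, Gamma_yxx = 1.836127, Gamma_yxy = 1.768336, Gamma_yyy = 1.761886; k2 = (1.027396, -0.538609, 0.339958, -0.492163)
  k3: at (x, y) = (0.077055, -1.040396), (dx/dtau, dy/dtau) = (1.025497, -0.536912); Gamma_xxx = -2.262826, Gamma_xxy = -2.688444, Gamma_xyy = -3.198666, Gamma_yxx = 1.839510, Gamma_yxy = 1.771702, Gamma_yyy = 1.765204; k3 = (1.025497, -0.536912, 0.341257, -0.492369)
  k4: at (x, y) = (0.153825, -1.080537), (dx/dtau, dy/dtau) = (1.051189, -0.573855); Gamma_xxx = -2.337618, Gamma_xxy = -2.793071, Gamma_xyy = -3.350257, Gamma_yxx = 1.883050, Gamma_yxy = 1.847178, Gamma_yyy = 1.869420; k4 = (1.051189, -0.573855, 0.316605, -0.467837)
  Y <- Y + (h/6)(k1 + 2k2 + 2k3 + k4): x = 0.1539, y = -1.0806, dx/dtau = 1.0511, dy/dtau = -0.5738
step 2:
  k1: at (x, y) = (0.153924, -1.080622), (dx/dtau, dy/dtau) = (1.051108, -0.573792); Gamma_xxx = -2.337727, Gamma_xxy = -2.793194, Gamma_xyy = -3.350413, Gamma_yxx = 1.883148, Gamma_yxy = 1.847302, Gamma_yyy = 1.869568; k1 = (1.051108, -0.573792, 0.316620, -0.467805)
  k2: at (x, y) = (0.232757, -1.123657), (dx/dtau, dy/dtau) = (1.074854, -0.608878); Gamma_xxx = -2.416962, Gamma_xxy = -2.904054, Gamma_xyy = -3.510938, Gamma_yxx = 1.930694, Gamma_yxy = 1.928058, Gamma_yyy = 1.981555; k2 = (1.074854, -0.608878, 0.292818, -0.441526)
  k3: at (x, y) = (0.234538, -1.126288), (dx/dtau, dy/dtau) = (1.073069, -0.606907); Gamma_xxx = -2.419331, Gamma_xxy = -2.905763, Gamma_xyy = -3.512213, Gamma_yxx = 1.933813, Gamma_yxy = 1.931142, Gamma_yyy = 1.984583; k3 = (1.073069, -0.606907, 0.294705, -0.442411)
  k4: at (x, y) = (0.314885, -1.171658), (dx/dtau, dy/dtau) = (1.095314, -0.640154); Gamma_xxx = -2.502516, Gamma_xxy = -3.022461, Gamma_xyy = -3.681134, Gamma_yxx = 1.984779, Gamma_yxy = 2.016554, Gamma_yyy = 2.103731; k4 = (1.095314, -0.640154, 0.272302, -0.415375)
  Y <- Y + (h/6)(k1 + 2k2 + 2k3 + k4): x = 0.3150, y = -1.1718, dx/dtau = 1.0952, dy/dtau = -0.6401
step 3:
  k1: at (x, y) = (0.314981, -1.171760), (dx/dtau, dy/dtau) = (1.095207, -0.640069); Gamma_xxx = -2.502633, Gamma_xxy = -3.022578, Gamma_xyy = -3.681267, Gamma_yxx = 1.984899, Gamma_yxy = 2.016693, Gamma_yyy = 2.103888; k1 = (1.095207, -0.640069, 0.272323, -0.415347)
  k2: at (x, y) = (0.397122, -1.219765), (dx/dtau, dy/dtau) = (1.115631, -0.671220); Gamma_xxx = -2.590166, Gamma_xxy = -3.145566, Gamma_xyy = -3.859150, Gamma_yxx = 2.039655, Gamma_yxy = 2.107208, Gamma_yyy = 2.230752; k2 = (1.115631, -0.671220, 0.251480, -0.387760)
  k3: at (x, y) = (0.398653, -1.222102), (dx/dtau, dy/dtau) = (1.114068, -0.669151); Gamma_xxx = -2.592303, Gamma_xxy = -3.147097, Gamma_xyy = -3.860136, Gamma_yxx = 2.042462, Gamma_yxy = 2.109978, Gamma_yyy = 2.233460; k3 = (1.114068, -0.669151, 0.253663, -0.389167)
  k4: at (x, y) = (0.482091, -1.272133), (dx/dtau, dy/dtau) = (1.133257, -0.698444); Gamma_xxx = -2.683665, Gamma_xxy = -3.275987, Gamma_xyy = -4.046570, Gamma_yxx = 2.100331, Gamma_yxy = 2.204901, Gamma_yyy = 2.367346; k4 = (1.133257, -0.698444, 0.234572, -0.361812)
  Y <- Y + (h/6)(k1 + 2k2 + 2k3 + k4): x = 0.4822, y = -1.2722, dx/dtau = 1.1331, dy/dtau = -0.6983
step 4:
  k1: at (x, y) = (0.482178, -1.272242), (dx/dtau, dy/dtau) = (1.133137, -0.698344); Gamma_xxx = -2.683780, Gamma_xxy = -3.276090, Gamma_xyy = -4.046666, Gamma_yxx = 2.100462, Gamma_yxy = 2.205042, Gamma_yyy = 2.367497; k1 = (1.133137, -0.698344, 0.234600, -0.361797)
  k2: at (x, y) = (0.567163, -1.324617), (dx/dtau, dy/dtau) = (1.150732, -0.725479); Gamma_xxx = -2.779333, Gamma_xxy = -3.411234, Gamma_xyy = -4.242044, Gamma_yxx = 2.161835, Gamma_yxy = 2.304796, Gamma_yyy = 2.508874; k2 = (1.150732, -0.725479, 0.217407, -0.334903)
  k3: at (x, y) = (0.568483, -1.326653), (dx/dtau, dy/dtau) = (1.149442, -0.723462); Gamma_xxx = -2.781249, Gamma_xxy = -3.412623, Gamma_xyy = -4.242850, Gamma_yxx = 2.164310, Gamma_yxy = 2.307248, Gamma_yyy = 2.511271; k3 = (1.149442, -0.723462, 0.219608, -0.336605)
  k4: at (x, y) = (0.654594, -1.380761), (dx/dtau, dy/dtau) = (1.166078, -0.748835); Gamma_xxx = -2.880485, Gamma_xxy = -3.553679, Gamma_xyy = -4.446935, Gamma_yxx = 2.228476, Gamma_yxy = 2.411126, Gamma_yyy = 2.659444; k4 = (1.166078, -0.748835, 0.204197, -0.310647)
  Y <- Y + (h/6)(k1 + 2k2 + 2k3 + k4): x = 0.6547, y = -1.3809, dx/dtau = 1.1660, dy/dtau = -0.7487

Answer: x = 0.6547, y = -1.3809, dx/dtau = 1.1660, dy/dtau = -0.7487


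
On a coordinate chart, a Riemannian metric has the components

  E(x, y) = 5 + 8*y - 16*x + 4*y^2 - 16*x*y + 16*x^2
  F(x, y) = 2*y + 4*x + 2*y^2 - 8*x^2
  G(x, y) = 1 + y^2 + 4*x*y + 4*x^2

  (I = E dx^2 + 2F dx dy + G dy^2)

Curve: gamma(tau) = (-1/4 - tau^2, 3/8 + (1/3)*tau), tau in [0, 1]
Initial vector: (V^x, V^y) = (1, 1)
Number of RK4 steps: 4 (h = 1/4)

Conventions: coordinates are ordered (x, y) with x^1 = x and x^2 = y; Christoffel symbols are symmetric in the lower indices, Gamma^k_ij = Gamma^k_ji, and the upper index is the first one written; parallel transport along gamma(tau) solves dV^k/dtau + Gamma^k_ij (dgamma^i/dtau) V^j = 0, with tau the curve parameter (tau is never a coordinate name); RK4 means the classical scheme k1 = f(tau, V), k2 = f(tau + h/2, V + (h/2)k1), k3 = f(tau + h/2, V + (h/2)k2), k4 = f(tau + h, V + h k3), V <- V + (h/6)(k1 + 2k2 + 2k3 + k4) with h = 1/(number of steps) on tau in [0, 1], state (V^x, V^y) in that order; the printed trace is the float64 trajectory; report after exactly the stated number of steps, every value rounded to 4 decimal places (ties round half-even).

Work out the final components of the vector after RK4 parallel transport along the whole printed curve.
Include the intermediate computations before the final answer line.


gamma'(tau) = (-2*tau, 1/3); f(tau, V)^k = -Gamma^k_ij(gamma(tau)) gamma'^i(tau) V^j; h = 1/4; intermediate values shown to 6 dp
curve data and Christoffel symbols at the stage parameters:
  tau = 0.000000: gamma = (-0.250000, 0.375000), gamma' = (0.000000, 0.333333); Gamma_xxx = -0.994819, Gamma_xxy = 0.497409, Gamma_xyy = 0.248705, Gamma_yxx = 0.033161, Gamma_yxy = -0.016580, Gamma_yyy = -0.008290
  tau = 0.125000: gamma = (-0.265625, 0.416667), gamma' = (-0.250000, 0.333333); Gamma_xxx = -0.962490, Gamma_xxy = 0.481245, Gamma_xyy = 0.240622, Gamma_yxx = 0.028309, Gamma_yxy = -0.014154, Gamma_yyy = -0.007077
  tau = 0.250000: gamma = (-0.312500, 0.458333), gamma' = (-0.500000, 0.333333); Gamma_xxx = -0.906344, Gamma_xxy = 0.453172, Gamma_xyy = 0.226586, Gamma_yxx = 0.036254, Gamma_yxy = -0.018127, Gamma_yyy = -0.009063
  tau = 0.375000: gamma = (-0.390625, 0.500000), gamma' = (-0.750000, 0.333333); Gamma_xxx = -0.833504, Gamma_xxy = 0.416752, Gamma_xyy = 0.208376, Gamma_yxx = 0.051380, Gamma_yxy = -0.025690, Gamma_yyy = -0.012845
  tau = 0.500000: gamma = (-0.500000, 0.541667), gamma' = (-1.000000, 0.333333); Gamma_xxx = -0.751685, Gamma_xxy = 0.375842, Gamma_xyy = 0.187921, Gamma_yxx = 0.067775, Gamma_yxy = -0.033887, Gamma_yyy = -0.016944
  tau = 0.625000: gamma = (-0.640625, 0.583333), gamma' = (-1.250000, 0.333333); Gamma_xxx = -0.667921, Gamma_xxy = 0.333961, Gamma_xyy = 0.166980, Gamma_yxx = 0.081365, Gamma_yxy = -0.040682, Gamma_yyy = -0.020341
  tau = 0.750000: gamma = (-0.812500, 0.625000), gamma' = (-1.500000, 0.333333); Gamma_xxx = -0.587571, Gamma_xxy = 0.293785, Gamma_xyy = 0.146893, Gamma_yxx = 0.090395, Gamma_yxy = -0.045198, Gamma_yyy = -0.022599
  tau = 0.875000: gamma = (-1.015625, 0.666667), gamma' = (-1.750000, 0.333333); Gamma_xxx = -0.513953, Gamma_xxy = 0.256976, Gamma_xyy = 0.128488, Gamma_yxx = 0.094828, Gamma_yxy = -0.047414, Gamma_yyy = -0.023707
  tau = 1.000000: gamma = (-1.250000, 0.708333), gamma' = (-2.000000, 0.333333); Gamma_xxx = -0.448588, Gamma_xxy = 0.224294, Gamma_xyy = 0.112147, Gamma_yxx = 0.095491, Gamma_yxy = -0.047746, Gamma_yyy = -0.023873
step 0: V^x = 1.0000, V^y = 1.0000
step 1: k1 = (-0.248705, 0.008290), k2 = (-0.348425, 0.010248), k3 = (-0.343416, 0.010100), k4 = (-0.400915, 0.016037); V <- V + (h/6)(k1 + 2k2 + 2k3 + k4): V^x = 0.9153, V^y = 1.0027
step 2: k1 = (-0.401572, 0.016063), k2 = (-0.416710, 0.025688), k3 = (-0.414972, 0.025580), k4 = (-0.395636, 0.035672); V <- V + (h/6)(k1 + 2k2 + 2k3 + k4): V^x = 0.8128, V^y = 1.0091
step 3: k1 = (-0.396695, 0.035768), k2 = (-0.355413, 0.043296), k3 = (-0.359955, 0.043849), k4 = (-0.308207, 0.047416); V <- V + (h/6)(k1 + 2k2 + 2k3 + k4): V^x = 0.7238, V^y = 1.0199
step 4: k1 = (-0.309282, 0.047582), k2 = (-0.257504, 0.047511), k3 = (-0.263883, 0.048688), k4 = (-0.214963, 0.045759); V <- V + (h/6)(k1 + 2k2 + 2k3 + k4): V^x = 0.6585, V^y = 1.0318

Answer: V^x = 0.6585, V^y = 1.0318


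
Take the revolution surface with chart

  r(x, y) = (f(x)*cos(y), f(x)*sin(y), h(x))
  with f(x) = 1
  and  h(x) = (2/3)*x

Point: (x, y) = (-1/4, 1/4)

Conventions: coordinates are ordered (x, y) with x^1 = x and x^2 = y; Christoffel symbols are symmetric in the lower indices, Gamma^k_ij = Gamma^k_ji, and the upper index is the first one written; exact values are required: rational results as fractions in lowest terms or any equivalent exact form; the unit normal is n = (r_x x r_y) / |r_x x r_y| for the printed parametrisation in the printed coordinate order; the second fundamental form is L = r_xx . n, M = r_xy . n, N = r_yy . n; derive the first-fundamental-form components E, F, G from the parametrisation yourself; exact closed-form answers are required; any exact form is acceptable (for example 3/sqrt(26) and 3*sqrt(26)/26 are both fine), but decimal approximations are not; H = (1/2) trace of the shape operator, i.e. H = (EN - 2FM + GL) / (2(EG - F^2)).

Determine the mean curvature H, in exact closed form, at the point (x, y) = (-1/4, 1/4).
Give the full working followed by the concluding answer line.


f = 1, f' = 0, f'' = 0, h' = 2/3, h'' = 0
E = 4/9, F = 0, G = 1; answer radicand W^2 = 4/9
unnormalised second-form numerators: l = 0, m = 0, n = 2/3; L = l/sqrt(4/9), and similarly M = m/sqrt(W^2), N = n/sqrt(W^2)
H = (E*n - 2*F*m + G*l) / (2*(EG - F^2)*sqrt(W^2)); E*n - 2*F*m + G*l = 8/27, EG - F^2 = 4/9, so H = (1/3)/sqrt(4/9)

Answer: H = 1/2


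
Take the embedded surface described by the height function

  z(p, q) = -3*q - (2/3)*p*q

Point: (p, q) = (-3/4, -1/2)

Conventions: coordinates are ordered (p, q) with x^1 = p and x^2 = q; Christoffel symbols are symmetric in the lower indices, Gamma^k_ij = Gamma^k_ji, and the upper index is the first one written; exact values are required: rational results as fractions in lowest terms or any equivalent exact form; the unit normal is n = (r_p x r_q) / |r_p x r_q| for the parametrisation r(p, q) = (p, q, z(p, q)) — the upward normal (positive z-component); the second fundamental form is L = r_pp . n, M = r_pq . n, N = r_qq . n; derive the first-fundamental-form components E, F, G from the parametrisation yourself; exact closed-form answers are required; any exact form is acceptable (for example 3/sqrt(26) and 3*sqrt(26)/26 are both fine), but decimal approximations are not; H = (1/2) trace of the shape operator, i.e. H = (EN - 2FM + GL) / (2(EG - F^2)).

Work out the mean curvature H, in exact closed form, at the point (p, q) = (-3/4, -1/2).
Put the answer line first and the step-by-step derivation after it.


Answer: H = -24*sqrt(265)/14045

z_p = 1/3, z_q = -5/2, z_pp = 0, z_pq = -2/3, z_qq = 0
E = 10/9, F = -5/6, G = 29/4; answer radicand W^2 = 265/36
unnormalised second-form numerators: l = 0, m = -2/3, n = 0; L = l/sqrt(265/36), and similarly M = m/sqrt(W^2), N = n/sqrt(W^2)
H = (E*n - 2*F*m + G*l) / (2*(EG - F^2)*sqrt(W^2)); E*n - 2*F*m + G*l = -10/9, EG - F^2 = 265/36, so H = (-4/53)/sqrt(265/36)


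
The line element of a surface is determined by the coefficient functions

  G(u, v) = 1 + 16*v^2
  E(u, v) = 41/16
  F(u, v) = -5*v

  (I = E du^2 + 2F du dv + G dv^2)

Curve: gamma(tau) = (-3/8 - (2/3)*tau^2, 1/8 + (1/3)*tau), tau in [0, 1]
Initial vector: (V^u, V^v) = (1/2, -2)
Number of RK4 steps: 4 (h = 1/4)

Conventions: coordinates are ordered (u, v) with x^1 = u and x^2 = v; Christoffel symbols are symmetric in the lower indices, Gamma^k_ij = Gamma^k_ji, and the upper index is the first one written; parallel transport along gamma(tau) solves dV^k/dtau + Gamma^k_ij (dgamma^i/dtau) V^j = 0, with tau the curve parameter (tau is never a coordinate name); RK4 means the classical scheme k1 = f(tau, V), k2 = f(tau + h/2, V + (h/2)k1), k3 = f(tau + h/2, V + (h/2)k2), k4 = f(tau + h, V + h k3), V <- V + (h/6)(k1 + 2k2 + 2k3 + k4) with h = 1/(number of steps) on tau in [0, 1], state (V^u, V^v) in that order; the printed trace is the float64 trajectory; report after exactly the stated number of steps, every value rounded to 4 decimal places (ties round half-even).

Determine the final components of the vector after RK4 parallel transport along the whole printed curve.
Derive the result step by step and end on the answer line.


gamma'(tau) = (-(4/3)*tau, 1/3); f(tau, V)^k = -Gamma^k_ij(gamma(tau)) gamma'^i(tau) V^j; h = 1/4; intermediate values shown to 6 dp
curve data and Christoffel symbols at the stage parameters:
  tau = 0.000000: gamma = (-0.375000, 0.125000), gamma' = (0.000000, 0.333333); Gamma_uuu = 0.000000, Gamma_uuv = 0.000000, Gamma_uvv = -1.777778, Gamma_vuu = 0.000000, Gamma_vuv = 0.000000, Gamma_vvv = 0.711111
  tau = 0.125000: gamma = (-0.385417, 0.166667), gamma' = (-0.166667, 0.333333); Gamma_uuu = 0.000000, Gamma_uuv = 0.000000, Gamma_uvv = -1.662818, Gamma_vuu = 0.000000, Gamma_vuv = 0.000000, Gamma_vvv = 0.886836
  tau = 0.250000: gamma = (-0.416667, 0.208333), gamma' = (-0.333333, 0.333333); Gamma_uuu = 0.000000, Gamma_uuv = 0.000000, Gamma_uvv = -1.535181, Gamma_vuu = 0.000000, Gamma_vuv = 0.000000, Gamma_vvv = 1.023454
  tau = 0.375000: gamma = (-0.468750, 0.250000), gamma' = (-0.500000, 0.333333); Gamma_uuu = 0.000000, Gamma_uuv = 0.000000, Gamma_uvv = -1.403509, Gamma_vuu = 0.000000, Gamma_vuv = 0.000000, Gamma_vvv = 1.122807
  tau = 0.500000: gamma = (-0.541667, 0.291667), gamma' = (-0.666667, 0.333333); Gamma_uuu = 0.000000, Gamma_uuv = 0.000000, Gamma_uvv = -1.274336, Gamma_vuu = 0.000000, Gamma_vuv = 0.000000, Gamma_vvv = 1.189381
  tau = 0.625000: gamma = (-0.635417, 0.333333), gamma' = (-0.833333, 0.333333); Gamma_uuu = 0.000000, Gamma_uuv = 0.000000, Gamma_uvv = -1.152000, Gamma_vuu = 0.000000, Gamma_vuv = 0.000000, Gamma_vvv = 1.228800
  tau = 0.750000: gamma = (-0.750000, 0.375000), gamma' = (-1.000000, 0.333333); Gamma_uuu = 0.000000, Gamma_uuv = 0.000000, Gamma_uvv = -1.038961, Gamma_vuu = 0.000000, Gamma_vuv = 0.000000, Gamma_vvv = 1.246753
  tau = 0.875000: gamma = (-0.885417, 0.416667), gamma' = (-1.166667, 0.333333); Gamma_uuu = 0.000000, Gamma_uuv = 0.000000, Gamma_uvv = -0.936281, Gamma_vuu = 0.000000, Gamma_vuv = 0.000000, Gamma_vvv = 1.248375
  tau = 1.000000: gamma = (-1.041667, 0.458333), gamma' = (-1.333333, 0.333333); Gamma_uuu = 0.000000, Gamma_uuv = 0.000000, Gamma_uvv = -0.844080, Gamma_vuu = 0.000000, Gamma_vuv = 0.000000, Gamma_vvv = 1.237984
step 0: V^u = 0.5000, V^v = -2.0000
step 1: k1 = (-1.185185, 0.474074), k2 = (-1.075699, 0.573706), k3 = (-1.068796, 0.570025), k4 = (-0.950530, 0.633687); V <- V + (h/6)(k1 + 2k2 + 2k3 + k4): V^u = 0.2323, V^v = -1.8585
step 2: k1 = (-0.951061, 0.634041), k2 = (-0.832410, 0.665928), k3 = (-0.830546, 0.664437), k4 = (-0.718905, 0.670978); V <- V + (h/6)(k1 + 2k2 + 2k3 + k4): V^u = 0.0241, V^v = -1.6933
step 3: k1 = (-0.719275, 0.671323), k2 = (-0.618001, 0.659201), k3 = (-0.618583, 0.659822), k4 = (-0.529294, 0.635153); V <- V + (h/6)(k1 + 2k2 + 2k3 + k4): V^u = -0.1309, V^v = -1.5289
step 4: k1 = (-0.529502, 0.635403), k2 = (-0.452384, 0.603178), k3 = (-0.453641, 0.604854), k4 = (-0.387636, 0.568533); V <- V + (h/6)(k1 + 2k2 + 2k3 + k4): V^u = -0.2446, V^v = -1.3781

Answer: V^u = -0.2446, V^v = -1.3781


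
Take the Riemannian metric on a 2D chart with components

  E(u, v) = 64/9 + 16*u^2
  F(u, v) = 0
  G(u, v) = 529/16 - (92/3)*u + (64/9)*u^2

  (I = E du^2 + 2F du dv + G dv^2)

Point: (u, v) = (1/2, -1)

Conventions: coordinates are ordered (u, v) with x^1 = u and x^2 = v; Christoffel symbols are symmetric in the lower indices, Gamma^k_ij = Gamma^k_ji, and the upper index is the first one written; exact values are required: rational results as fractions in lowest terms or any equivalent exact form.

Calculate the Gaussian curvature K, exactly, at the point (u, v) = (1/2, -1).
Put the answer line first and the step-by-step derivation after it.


Answer: K = -1296/33125

E = 100/9, F = 0, G = 2809/144, EG - F^2 = 70225/324 at the point
E_u = 16, E_v = 0, F_u = 0, F_v = 0, G_u = -212/9, G_v = 0
E_vv = 0, F_uv = 0, G_uu = 128/9
Evaluate Brioschi's two determinant matrices M1, M2 and divide by (EG - F^2)^2.
M1 = [[-E_vv/2 + F_uv - G_uu/2, E_u/2, F_u - E_v/2], [F_v - G_u/2, E, F], [G_v/2, F, G]] = [[-64/9, 8, 0], [106/9, 100/9, 0], [0, 0, 2809/144]]; det M1 = -2463493/729
M2 = [[0, E_v/2, G_u/2], [E_v/2, E, F], [G_u/2, F, G]] = [[0, 0, -106/9], [0, 100/9, 0], [-106/9, 0, 2809/144]]; det M2 = -1123600/729
det M1 - det M2 = -148877/81; K = -148877/81 / (70225/324)^2 = -1296/33125


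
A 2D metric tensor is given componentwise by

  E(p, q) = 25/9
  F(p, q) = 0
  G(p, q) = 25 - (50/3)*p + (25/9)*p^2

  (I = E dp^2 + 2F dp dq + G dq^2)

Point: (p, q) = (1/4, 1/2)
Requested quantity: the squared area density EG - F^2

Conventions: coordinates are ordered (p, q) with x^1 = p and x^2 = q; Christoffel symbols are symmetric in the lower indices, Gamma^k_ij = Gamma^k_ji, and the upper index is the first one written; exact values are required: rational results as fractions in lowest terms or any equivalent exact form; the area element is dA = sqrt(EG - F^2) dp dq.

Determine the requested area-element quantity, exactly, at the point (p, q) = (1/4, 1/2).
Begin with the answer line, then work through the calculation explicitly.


Answer: EG - F^2 = 75625/1296

E = 25/9, F = 0, G = 3025/144; EG - F^2 = 75625/1296


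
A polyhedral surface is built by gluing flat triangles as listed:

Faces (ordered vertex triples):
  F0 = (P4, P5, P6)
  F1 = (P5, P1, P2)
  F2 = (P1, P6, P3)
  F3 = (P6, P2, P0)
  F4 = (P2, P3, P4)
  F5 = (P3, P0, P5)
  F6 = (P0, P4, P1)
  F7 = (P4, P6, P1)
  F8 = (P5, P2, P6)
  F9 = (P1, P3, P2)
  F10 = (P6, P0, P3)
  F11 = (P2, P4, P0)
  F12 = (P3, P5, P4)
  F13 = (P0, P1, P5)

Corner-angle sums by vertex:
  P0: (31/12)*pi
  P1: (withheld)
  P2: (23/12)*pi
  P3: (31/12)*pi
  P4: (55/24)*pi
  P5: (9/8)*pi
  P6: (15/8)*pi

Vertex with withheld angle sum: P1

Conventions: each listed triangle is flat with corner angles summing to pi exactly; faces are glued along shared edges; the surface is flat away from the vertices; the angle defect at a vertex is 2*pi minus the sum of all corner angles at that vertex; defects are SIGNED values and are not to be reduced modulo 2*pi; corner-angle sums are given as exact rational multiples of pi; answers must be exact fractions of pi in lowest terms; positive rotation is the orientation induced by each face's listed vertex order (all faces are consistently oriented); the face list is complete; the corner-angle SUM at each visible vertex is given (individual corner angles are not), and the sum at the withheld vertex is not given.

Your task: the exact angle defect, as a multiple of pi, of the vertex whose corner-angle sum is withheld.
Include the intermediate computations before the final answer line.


V = 7, E = 21, F = 14; chi = V - E + F = 0
Gauss-Bonnet: total defect = 2*pi*chi = 0; visible defects sum to (-3/8)*pi

Answer: defect(P1) = (3/8)*pi


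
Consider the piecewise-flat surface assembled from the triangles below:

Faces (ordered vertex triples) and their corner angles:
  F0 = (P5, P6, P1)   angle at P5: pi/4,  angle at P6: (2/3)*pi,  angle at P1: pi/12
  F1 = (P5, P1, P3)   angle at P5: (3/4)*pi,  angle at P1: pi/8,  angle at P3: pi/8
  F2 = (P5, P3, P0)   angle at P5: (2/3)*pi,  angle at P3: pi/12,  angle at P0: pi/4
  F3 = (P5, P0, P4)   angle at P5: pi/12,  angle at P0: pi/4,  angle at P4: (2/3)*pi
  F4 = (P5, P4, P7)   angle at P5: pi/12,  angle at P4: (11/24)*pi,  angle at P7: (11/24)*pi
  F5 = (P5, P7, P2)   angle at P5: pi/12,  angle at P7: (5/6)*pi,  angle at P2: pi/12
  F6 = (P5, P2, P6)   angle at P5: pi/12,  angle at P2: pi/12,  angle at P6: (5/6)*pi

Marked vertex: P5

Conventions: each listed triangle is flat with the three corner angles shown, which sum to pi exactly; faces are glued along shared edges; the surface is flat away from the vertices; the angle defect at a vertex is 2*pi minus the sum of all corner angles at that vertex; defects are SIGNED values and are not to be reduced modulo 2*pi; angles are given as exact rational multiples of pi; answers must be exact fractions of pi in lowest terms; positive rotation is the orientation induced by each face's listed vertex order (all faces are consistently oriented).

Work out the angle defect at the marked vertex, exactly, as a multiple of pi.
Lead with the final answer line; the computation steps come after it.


Answer: defect(P5) = 0

Sum of corner angles at P5: 2*pi
defect = 2*pi - 2*pi


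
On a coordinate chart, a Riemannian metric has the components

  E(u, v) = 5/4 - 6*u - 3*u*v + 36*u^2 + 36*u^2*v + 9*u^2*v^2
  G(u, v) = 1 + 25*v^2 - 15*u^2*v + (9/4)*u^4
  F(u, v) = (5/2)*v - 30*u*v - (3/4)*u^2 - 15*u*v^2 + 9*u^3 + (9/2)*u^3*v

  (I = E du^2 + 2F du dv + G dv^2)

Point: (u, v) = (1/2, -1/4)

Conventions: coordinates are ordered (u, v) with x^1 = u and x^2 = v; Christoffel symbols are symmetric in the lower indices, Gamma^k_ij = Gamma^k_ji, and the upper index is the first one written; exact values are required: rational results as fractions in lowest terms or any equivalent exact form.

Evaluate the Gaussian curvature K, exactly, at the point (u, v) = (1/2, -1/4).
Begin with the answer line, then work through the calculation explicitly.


Answer: K = -9728/22707

E = 353/64, F = 221/64, G = 233/64, EG - F^2 = 261/32 at the point
E_u = 357/16, E_v = 51/8, F_u = 375/32, F_v = -131/16, G_u = 39/8, G_v = -65/4
E_vv = 9/2, F_uv = -153/8, G_uu = 57/4
Evaluate Brioschi's two determinant matrices M1, M2 and divide by (EG - F^2)^2.
M1 = [[-E_vv/2 + F_uv - G_uu/2, E_u/2, F_u - E_v/2], [F_v - G_u/2, E, F], [G_v/2, F, G]] = [[-57/2, 357/32, 273/32], [-85/8, 353/64, 221/64], [-65/8, 221/64, 233/64]]; det M1 = -5709/128
M2 = [[0, E_v/2, G_u/2], [E_v/2, E, F], [G_u/2, F, G]] = [[0, 51/16, 39/16], [51/16, 353/64, 221/64], [39/16, 221/64, 233/64]]; det M2 = -2061/128
det M1 - det M2 = -57/2; K = -57/2 / (261/32)^2 = -9728/22707


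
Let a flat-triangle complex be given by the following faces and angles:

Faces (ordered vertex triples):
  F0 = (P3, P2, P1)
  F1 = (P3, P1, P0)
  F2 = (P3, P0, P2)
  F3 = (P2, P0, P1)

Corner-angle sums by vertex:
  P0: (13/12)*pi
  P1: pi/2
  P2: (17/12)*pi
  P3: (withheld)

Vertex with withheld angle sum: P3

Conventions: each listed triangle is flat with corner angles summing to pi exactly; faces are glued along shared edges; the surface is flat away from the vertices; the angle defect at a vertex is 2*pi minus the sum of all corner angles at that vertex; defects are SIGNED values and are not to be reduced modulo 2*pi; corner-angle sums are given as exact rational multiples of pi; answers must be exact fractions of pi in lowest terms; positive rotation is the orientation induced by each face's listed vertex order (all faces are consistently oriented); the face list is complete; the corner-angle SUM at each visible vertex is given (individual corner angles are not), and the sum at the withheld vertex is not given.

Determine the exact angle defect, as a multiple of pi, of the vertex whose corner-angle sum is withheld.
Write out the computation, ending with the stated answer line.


V = 4, E = 6, F = 4; chi = V - E + F = 2
Gauss-Bonnet: total defect = 2*pi*chi = 4*pi; visible defects sum to 3*pi

Answer: defect(P3) = pi


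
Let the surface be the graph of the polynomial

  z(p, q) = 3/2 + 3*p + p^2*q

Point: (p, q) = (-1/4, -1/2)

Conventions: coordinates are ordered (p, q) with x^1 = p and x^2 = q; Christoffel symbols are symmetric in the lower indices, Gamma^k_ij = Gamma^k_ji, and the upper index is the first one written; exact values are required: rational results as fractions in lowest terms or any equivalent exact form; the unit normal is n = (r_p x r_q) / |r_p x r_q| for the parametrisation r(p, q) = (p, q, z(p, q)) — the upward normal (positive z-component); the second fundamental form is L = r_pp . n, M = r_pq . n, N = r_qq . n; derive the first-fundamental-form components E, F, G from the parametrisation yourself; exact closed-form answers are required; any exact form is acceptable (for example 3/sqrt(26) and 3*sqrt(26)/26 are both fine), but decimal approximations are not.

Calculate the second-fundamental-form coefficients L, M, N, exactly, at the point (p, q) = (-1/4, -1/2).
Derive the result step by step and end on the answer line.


z_p = 13/4, z_q = 1/16, z_pp = -1, z_pq = -1/2, z_qq = 0
E = 185/16, F = 13/64, G = 257/256; answer radicand W^2 = 2961/256
unnormalised second-form numerators: l = -1, m = -1/2, n = 0; L = l/sqrt(2961/256), and similarly M = m/sqrt(W^2), N = n/sqrt(W^2)

Answer: L = -16*sqrt(329)/987, M = -8*sqrt(329)/987, N = 0
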